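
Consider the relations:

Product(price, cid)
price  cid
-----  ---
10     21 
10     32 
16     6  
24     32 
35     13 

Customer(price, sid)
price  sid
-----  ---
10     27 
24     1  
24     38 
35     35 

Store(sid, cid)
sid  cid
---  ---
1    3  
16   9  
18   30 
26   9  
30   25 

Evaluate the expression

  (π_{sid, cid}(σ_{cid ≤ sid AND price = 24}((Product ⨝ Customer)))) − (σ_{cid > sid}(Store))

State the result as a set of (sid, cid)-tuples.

Product ⋈ Customer (natural join on price): {(10, 21, 27), (10, 32, 27), (24, 32, 1), (24, 32, 38), (35, 13, 35)}
Apply σ_{cid ≤ sid AND price = 24}; surviving tuples: {(24, 32, 38)}
π_{sid, cid} gives {(38, 32)}.
Apply σ_{cid > sid}; surviving tuples: {(1, 3), (18, 30)}
Difference: {(38, 32)} with {(1, 3), (18, 30)} → {(38, 32)}

{(38, 32)}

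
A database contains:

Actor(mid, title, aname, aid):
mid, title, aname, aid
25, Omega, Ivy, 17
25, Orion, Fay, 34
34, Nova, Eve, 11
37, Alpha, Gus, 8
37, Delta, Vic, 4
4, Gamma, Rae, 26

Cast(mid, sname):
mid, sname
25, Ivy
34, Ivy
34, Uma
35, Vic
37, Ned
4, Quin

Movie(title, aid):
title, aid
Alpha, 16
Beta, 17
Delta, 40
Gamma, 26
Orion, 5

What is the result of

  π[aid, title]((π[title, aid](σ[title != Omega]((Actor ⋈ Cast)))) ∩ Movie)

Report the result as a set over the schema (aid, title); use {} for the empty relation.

{(26, Gamma)}

Actor ⋈ Cast (natural join on mid): {(25, Omega, Ivy, 17, Ivy), (25, Orion, Fay, 34, Ivy), (34, Nova, Eve, 11, Ivy), (34, Nova, Eve, 11, Uma), (37, Alpha, Gus, 8, Ned), (37, Delta, Vic, 4, Ned), (4, Gamma, Rae, 26, Quin)}
Selection title != Omega: {(25, Orion, Fay, 34, Ivy), (34, Nova, Eve, 11, Ivy), (34, Nova, Eve, 11, Uma), (37, Alpha, Gus, 8, Ned), (37, Delta, Vic, 4, Ned), (4, Gamma, Rae, 26, Quin)}
Keep only column(s) title, aid (1 duplicate(s) eliminated): {(Alpha, 8), (Delta, 4), (Gamma, 26), (Nova, 11), (Orion, 34)}
Taking the intersection: {(Gamma, 26)}
Keep only column(s) aid, title: {(26, Gamma)}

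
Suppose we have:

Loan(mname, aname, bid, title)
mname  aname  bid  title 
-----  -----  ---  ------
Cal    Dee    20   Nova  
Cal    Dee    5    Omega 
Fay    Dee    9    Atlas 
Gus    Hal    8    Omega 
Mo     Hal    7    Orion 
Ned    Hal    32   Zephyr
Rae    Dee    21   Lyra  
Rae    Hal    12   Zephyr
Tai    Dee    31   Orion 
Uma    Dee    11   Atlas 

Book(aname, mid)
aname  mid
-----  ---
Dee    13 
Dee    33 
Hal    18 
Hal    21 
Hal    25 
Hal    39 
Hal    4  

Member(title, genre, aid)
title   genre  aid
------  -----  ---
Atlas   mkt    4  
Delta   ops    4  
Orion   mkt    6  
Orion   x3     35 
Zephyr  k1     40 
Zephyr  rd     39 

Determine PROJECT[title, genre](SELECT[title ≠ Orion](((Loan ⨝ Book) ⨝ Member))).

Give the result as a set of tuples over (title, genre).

Loan ⋈ Book (natural join on aname): {(Cal, Dee, 20, Nova, 13), (Cal, Dee, 20, Nova, 33), (Cal, Dee, 5, Omega, 13), (Cal, Dee, 5, Omega, 33), (Fay, Dee, 9, Atlas, 13), (Fay, Dee, 9, Atlas, 33), (Gus, Hal, 8, Omega, 18), (Gus, Hal, 8, Omega, 21), (Gus, Hal, 8, Omega, 25), (Gus, Hal, 8, Omega, 39), (Gus, Hal, 8, Omega, 4), (Mo, Hal, 7, Orion, 18), (Mo, Hal, 7, Orion, 21), (Mo, Hal, 7, Orion, 25), (Mo, Hal, 7, Orion, 39), (Mo, Hal, 7, Orion, 4), (Ned, Hal, 32, Zephyr, 18), (Ned, Hal, 32, Zephyr, 21), (Ned, Hal, 32, Zephyr, 25), (Ned, Hal, 32, Zephyr, 39), (Ned, Hal, 32, Zephyr, 4), (Rae, Dee, 21, Lyra, 13), (Rae, Dee, 21, Lyra, 33), (Rae, Hal, 12, Zephyr, 18), (Rae, Hal, 12, Zephyr, 21), (Rae, Hal, 12, Zephyr, 25), (Rae, Hal, 12, Zephyr, 39), (Rae, Hal, 12, Zephyr, 4), (Tai, Dee, 31, Orion, 13), (Tai, Dee, 31, Orion, 33), (Uma, Dee, 11, Atlas, 13), (Uma, Dee, 11, Atlas, 33)}
(Loan ⨝ Book) ⋈ Member (natural join on title): {(Fay, Dee, 9, Atlas, 13, mkt, 4), (Fay, Dee, 9, Atlas, 33, mkt, 4), (Mo, Hal, 7, Orion, 18, mkt, 6), (Mo, Hal, 7, Orion, 18, x3, 35), (Mo, Hal, 7, Orion, 21, mkt, 6), (Mo, Hal, 7, Orion, 21, x3, 35), (Mo, Hal, 7, Orion, 25, mkt, 6), (Mo, Hal, 7, Orion, 25, x3, 35), (Mo, Hal, 7, Orion, 39, mkt, 6), (Mo, Hal, 7, Orion, 39, x3, 35), (Mo, Hal, 7, Orion, 4, mkt, 6), (Mo, Hal, 7, Orion, 4, x3, 35), (Ned, Hal, 32, Zephyr, 18, k1, 40), (Ned, Hal, 32, Zephyr, 18, rd, 39), (Ned, Hal, 32, Zephyr, 21, k1, 40), (Ned, Hal, 32, Zephyr, 21, rd, 39), (Ned, Hal, 32, Zephyr, 25, k1, 40), (Ned, Hal, 32, Zephyr, 25, rd, 39), (Ned, Hal, 32, Zephyr, 39, k1, 40), (Ned, Hal, 32, Zephyr, 39, rd, 39), (Ned, Hal, 32, Zephyr, 4, k1, 40), (Ned, Hal, 32, Zephyr, 4, rd, 39), (Rae, Hal, 12, Zephyr, 18, k1, 40), (Rae, Hal, 12, Zephyr, 18, rd, 39), (Rae, Hal, 12, Zephyr, 21, k1, 40), (Rae, Hal, 12, Zephyr, 21, rd, 39), (Rae, Hal, 12, Zephyr, 25, k1, 40), (Rae, Hal, 12, Zephyr, 25, rd, 39), (Rae, Hal, 12, Zephyr, 39, k1, 40), (Rae, Hal, 12, Zephyr, 39, rd, 39), (Rae, Hal, 12, Zephyr, 4, k1, 40), (Rae, Hal, 12, Zephyr, 4, rd, 39), (Tai, Dee, 31, Orion, 13, mkt, 6), (Tai, Dee, 31, Orion, 13, x3, 35), (Tai, Dee, 31, Orion, 33, mkt, 6), (Tai, Dee, 31, Orion, 33, x3, 35), (Uma, Dee, 11, Atlas, 13, mkt, 4), (Uma, Dee, 11, Atlas, 33, mkt, 4)}
σ[title ≠ Orion]: keep tuples satisfying title ≠ Orion → {(Fay, Dee, 9, Atlas, 13, mkt, 4), (Fay, Dee, 9, Atlas, 33, mkt, 4), (Ned, Hal, 32, Zephyr, 18, k1, 40), (Ned, Hal, 32, Zephyr, 18, rd, 39), (Ned, Hal, 32, Zephyr, 21, k1, 40), (Ned, Hal, 32, Zephyr, 21, rd, 39), (Ned, Hal, 32, Zephyr, 25, k1, 40), (Ned, Hal, 32, Zephyr, 25, rd, 39), (Ned, Hal, 32, Zephyr, 39, k1, 40), (Ned, Hal, 32, Zephyr, 39, rd, 39), (Ned, Hal, 32, Zephyr, 4, k1, 40), (Ned, Hal, 32, Zephyr, 4, rd, 39), (Rae, Hal, 12, Zephyr, 18, k1, 40), (Rae, Hal, 12, Zephyr, 18, rd, 39), (Rae, Hal, 12, Zephyr, 21, k1, 40), (Rae, Hal, 12, Zephyr, 21, rd, 39), (Rae, Hal, 12, Zephyr, 25, k1, 40), (Rae, Hal, 12, Zephyr, 25, rd, 39), (Rae, Hal, 12, Zephyr, 39, k1, 40), (Rae, Hal, 12, Zephyr, 39, rd, 39), (Rae, Hal, 12, Zephyr, 4, k1, 40), (Rae, Hal, 12, Zephyr, 4, rd, 39), (Uma, Dee, 11, Atlas, 13, mkt, 4), (Uma, Dee, 11, Atlas, 33, mkt, 4)}
Projecting to title, genre (21 duplicate(s) eliminated): {(Atlas, mkt), (Zephyr, k1), (Zephyr, rd)}

{(Atlas, mkt), (Zephyr, k1), (Zephyr, rd)}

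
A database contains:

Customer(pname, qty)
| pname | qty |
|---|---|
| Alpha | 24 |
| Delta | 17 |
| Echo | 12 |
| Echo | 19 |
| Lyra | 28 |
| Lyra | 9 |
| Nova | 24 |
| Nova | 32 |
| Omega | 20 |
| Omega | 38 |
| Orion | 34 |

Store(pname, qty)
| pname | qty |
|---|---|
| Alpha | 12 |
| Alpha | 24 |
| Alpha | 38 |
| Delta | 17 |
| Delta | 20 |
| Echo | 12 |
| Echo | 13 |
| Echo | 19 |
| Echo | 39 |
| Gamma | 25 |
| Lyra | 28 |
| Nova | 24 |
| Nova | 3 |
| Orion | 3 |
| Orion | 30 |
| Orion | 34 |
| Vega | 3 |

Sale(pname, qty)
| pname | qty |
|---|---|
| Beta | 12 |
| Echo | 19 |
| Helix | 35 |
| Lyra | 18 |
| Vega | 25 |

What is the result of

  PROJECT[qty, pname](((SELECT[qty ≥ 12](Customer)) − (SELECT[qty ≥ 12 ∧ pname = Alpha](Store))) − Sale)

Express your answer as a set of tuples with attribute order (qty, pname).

Apply σ_{qty ≥ 12}; surviving tuples: {(Alpha, 24), (Delta, 17), (Echo, 12), (Echo, 19), (Lyra, 28), (Nova, 24), (Nova, 32), (Omega, 20), (Omega, 38), (Orion, 34)}
Apply σ_{qty ≥ 12 ∧ pname = Alpha}; surviving tuples: {(Alpha, 12), (Alpha, 24), (Alpha, 38)}
Set difference of the two operands is {(Delta, 17), (Echo, 12), (Echo, 19), (Lyra, 28), (Nova, 24), (Nova, 32), (Omega, 20), (Omega, 38), (Orion, 34)}.
Set difference of the two operands is {(Delta, 17), (Echo, 12), (Lyra, 28), (Nova, 24), (Nova, 32), (Omega, 20), (Omega, 38), (Orion, 34)}.
Projecting to qty, pname: {(12, Echo), (17, Delta), (20, Omega), (24, Nova), (28, Lyra), (32, Nova), (34, Orion), (38, Omega)}

{(12, Echo), (17, Delta), (20, Omega), (24, Nova), (28, Lyra), (32, Nova), (34, Orion), (38, Omega)}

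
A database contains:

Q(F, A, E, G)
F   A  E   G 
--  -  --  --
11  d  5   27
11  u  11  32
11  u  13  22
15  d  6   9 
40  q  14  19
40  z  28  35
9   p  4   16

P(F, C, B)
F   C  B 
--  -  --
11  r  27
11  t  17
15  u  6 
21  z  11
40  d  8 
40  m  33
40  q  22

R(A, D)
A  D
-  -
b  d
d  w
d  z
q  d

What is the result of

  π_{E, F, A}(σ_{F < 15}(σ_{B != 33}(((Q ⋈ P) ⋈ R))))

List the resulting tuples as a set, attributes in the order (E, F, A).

{(5, 11, d)}

Joining Q and P on F yields {(11, d, 5, 27, r, 27), (11, d, 5, 27, t, 17), (11, u, 11, 32, r, 27), (11, u, 11, 32, t, 17), (11, u, 13, 22, r, 27), (11, u, 13, 22, t, 17), (15, d, 6, 9, u, 6), (40, q, 14, 19, d, 8), (40, q, 14, 19, m, 33), (40, q, 14, 19, q, 22), (40, z, 28, 35, d, 8), (40, z, 28, 35, m, 33), (40, z, 28, 35, q, 22)}.
Joining (Q ⋈ P) and R on A yields {(11, d, 5, 27, r, 27, w), (11, d, 5, 27, r, 27, z), (11, d, 5, 27, t, 17, w), (11, d, 5, 27, t, 17, z), (15, d, 6, 9, u, 6, w), (15, d, 6, 9, u, 6, z), (40, q, 14, 19, d, 8, d), (40, q, 14, 19, m, 33, d), (40, q, 14, 19, q, 22, d)}.
Filtering on B != 33 leaves {(11, d, 5, 27, r, 27, w), (11, d, 5, 27, r, 27, z), (11, d, 5, 27, t, 17, w), (11, d, 5, 27, t, 17, z), (15, d, 6, 9, u, 6, w), (15, d, 6, 9, u, 6, z), (40, q, 14, 19, d, 8, d), (40, q, 14, 19, q, 22, d)}.
Filtering on F < 15 leaves {(11, d, 5, 27, r, 27, w), (11, d, 5, 27, r, 27, z), (11, d, 5, 27, t, 17, w), (11, d, 5, 27, t, 17, z)}.
Keep only column(s) E, F, A (3 duplicate(s) eliminated): {(5, 11, d)}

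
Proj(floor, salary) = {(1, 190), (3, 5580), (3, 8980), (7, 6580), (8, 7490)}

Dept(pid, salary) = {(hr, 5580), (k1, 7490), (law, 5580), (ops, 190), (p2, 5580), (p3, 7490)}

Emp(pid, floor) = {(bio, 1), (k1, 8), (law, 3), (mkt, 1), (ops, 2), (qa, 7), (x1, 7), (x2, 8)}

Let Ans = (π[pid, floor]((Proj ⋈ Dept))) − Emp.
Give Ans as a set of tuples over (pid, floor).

{(hr, 3), (ops, 1), (p2, 3), (p3, 8)}

Natural join on salary: {(1, 190, ops), (3, 5580, hr), (3, 5580, law), (3, 5580, p2), (8, 7490, k1), (8, 7490, p3)}
Projecting to pid, floor: {(hr, 3), (k1, 8), (law, 3), (ops, 1), (p2, 3), (p3, 8)}
Set difference of the two operands is {(hr, 3), (ops, 1), (p2, 3), (p3, 8)}.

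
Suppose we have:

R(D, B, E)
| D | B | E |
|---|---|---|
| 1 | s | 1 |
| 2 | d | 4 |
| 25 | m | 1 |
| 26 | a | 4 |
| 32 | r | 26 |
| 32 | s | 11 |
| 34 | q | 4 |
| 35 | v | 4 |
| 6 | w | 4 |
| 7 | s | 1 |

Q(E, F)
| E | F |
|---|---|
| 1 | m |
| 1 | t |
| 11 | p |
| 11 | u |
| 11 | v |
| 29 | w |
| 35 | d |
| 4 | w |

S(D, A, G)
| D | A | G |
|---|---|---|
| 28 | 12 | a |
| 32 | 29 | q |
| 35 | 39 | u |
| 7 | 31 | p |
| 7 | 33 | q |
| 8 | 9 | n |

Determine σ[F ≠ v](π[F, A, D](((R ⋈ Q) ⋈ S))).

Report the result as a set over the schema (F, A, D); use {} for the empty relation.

Joining R and Q on E yields {(1, s, 1, m), (1, s, 1, t), (2, d, 4, w), (25, m, 1, m), (25, m, 1, t), (26, a, 4, w), (32, s, 11, p), (32, s, 11, u), (32, s, 11, v), (34, q, 4, w), (35, v, 4, w), (6, w, 4, w), (7, s, 1, m), (7, s, 1, t)}.
Joining (R ⋈ Q) and S on D yields {(32, s, 11, p, 29, q), (32, s, 11, u, 29, q), (32, s, 11, v, 29, q), (35, v, 4, w, 39, u), (7, s, 1, m, 31, p), (7, s, 1, m, 33, q), (7, s, 1, t, 31, p), (7, s, 1, t, 33, q)}.
Keep only column(s) F, A, D: {(m, 31, 7), (m, 33, 7), (p, 29, 32), (t, 31, 7), (t, 33, 7), (u, 29, 32), (v, 29, 32), (w, 39, 35)}
Apply σ_{F ≠ v}; surviving tuples: {(m, 31, 7), (m, 33, 7), (p, 29, 32), (t, 31, 7), (t, 33, 7), (u, 29, 32), (w, 39, 35)}

{(m, 31, 7), (m, 33, 7), (p, 29, 32), (t, 31, 7), (t, 33, 7), (u, 29, 32), (w, 39, 35)}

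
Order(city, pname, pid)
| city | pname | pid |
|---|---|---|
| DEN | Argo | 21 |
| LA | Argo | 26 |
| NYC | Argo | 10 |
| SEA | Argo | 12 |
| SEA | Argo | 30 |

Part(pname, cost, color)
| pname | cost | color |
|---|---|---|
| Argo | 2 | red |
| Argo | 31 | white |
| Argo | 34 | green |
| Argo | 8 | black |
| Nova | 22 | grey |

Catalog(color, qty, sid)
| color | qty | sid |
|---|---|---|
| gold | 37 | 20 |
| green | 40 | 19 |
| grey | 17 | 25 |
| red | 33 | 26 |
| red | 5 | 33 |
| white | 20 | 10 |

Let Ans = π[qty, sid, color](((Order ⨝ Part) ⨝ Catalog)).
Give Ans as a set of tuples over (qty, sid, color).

{(20, 10, white), (33, 26, red), (40, 19, green), (5, 33, red)}

Natural join on pname: {(DEN, Argo, 21, 2, red), (DEN, Argo, 21, 31, white), (DEN, Argo, 21, 34, green), (DEN, Argo, 21, 8, black), (LA, Argo, 26, 2, red), (LA, Argo, 26, 31, white), (LA, Argo, 26, 34, green), (LA, Argo, 26, 8, black), (NYC, Argo, 10, 2, red), (NYC, Argo, 10, 31, white), (NYC, Argo, 10, 34, green), (NYC, Argo, 10, 8, black), (SEA, Argo, 12, 2, red), (SEA, Argo, 12, 31, white), (SEA, Argo, 12, 34, green), (SEA, Argo, 12, 8, black), (SEA, Argo, 30, 2, red), (SEA, Argo, 30, 31, white), (SEA, Argo, 30, 34, green), (SEA, Argo, 30, 8, black)}
Natural join on color: {(DEN, Argo, 21, 2, red, 33, 26), (DEN, Argo, 21, 2, red, 5, 33), (DEN, Argo, 21, 31, white, 20, 10), (DEN, Argo, 21, 34, green, 40, 19), (LA, Argo, 26, 2, red, 33, 26), (LA, Argo, 26, 2, red, 5, 33), (LA, Argo, 26, 31, white, 20, 10), (LA, Argo, 26, 34, green, 40, 19), (NYC, Argo, 10, 2, red, 33, 26), (NYC, Argo, 10, 2, red, 5, 33), (NYC, Argo, 10, 31, white, 20, 10), (NYC, Argo, 10, 34, green, 40, 19), (SEA, Argo, 12, 2, red, 33, 26), (SEA, Argo, 12, 2, red, 5, 33), (SEA, Argo, 12, 31, white, 20, 10), (SEA, Argo, 12, 34, green, 40, 19), (SEA, Argo, 30, 2, red, 33, 26), (SEA, Argo, 30, 2, red, 5, 33), (SEA, Argo, 30, 31, white, 20, 10), (SEA, Argo, 30, 34, green, 40, 19)}
π[qty, sid, color]: project onto (qty, sid, color) (16 duplicate(s) eliminated) → {(20, 10, white), (33, 26, red), (40, 19, green), (5, 33, red)}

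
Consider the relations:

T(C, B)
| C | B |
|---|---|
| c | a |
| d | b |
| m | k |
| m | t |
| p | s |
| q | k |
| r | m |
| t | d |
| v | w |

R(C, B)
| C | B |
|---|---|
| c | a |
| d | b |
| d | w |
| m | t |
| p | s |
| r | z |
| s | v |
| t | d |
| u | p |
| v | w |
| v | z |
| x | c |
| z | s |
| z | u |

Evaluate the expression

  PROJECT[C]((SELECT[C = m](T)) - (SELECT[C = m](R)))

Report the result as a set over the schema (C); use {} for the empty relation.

{m}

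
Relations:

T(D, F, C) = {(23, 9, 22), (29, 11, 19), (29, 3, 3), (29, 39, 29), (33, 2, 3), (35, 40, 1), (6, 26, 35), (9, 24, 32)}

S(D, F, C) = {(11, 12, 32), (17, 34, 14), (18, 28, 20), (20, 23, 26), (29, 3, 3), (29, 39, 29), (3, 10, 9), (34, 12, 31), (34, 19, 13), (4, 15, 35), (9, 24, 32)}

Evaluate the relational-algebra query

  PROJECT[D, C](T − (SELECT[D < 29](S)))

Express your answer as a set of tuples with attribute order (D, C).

{(23, 22), (29, 19), (29, 29), (29, 3), (33, 3), (35, 1), (6, 35)}

Apply σ_{D < 29}; surviving tuples: {(11, 12, 32), (17, 34, 14), (18, 28, 20), (20, 23, 26), (3, 10, 9), (4, 15, 35), (9, 24, 32)}
Difference: {(23, 9, 22), (29, 11, 19), (29, 3, 3), (29, 39, 29), (33, 2, 3), (35, 40, 1), (6, 26, 35), (9, 24, 32)} with {(11, 12, 32), (17, 34, 14), (18, 28, 20), (20, 23, 26), (3, 10, 9), (4, 15, 35), (9, 24, 32)} → {(23, 9, 22), (29, 11, 19), (29, 3, 3), (29, 39, 29), (33, 2, 3), (35, 40, 1), (6, 26, 35)}
π_{D, C} gives {(23, 22), (29, 19), (29, 29), (29, 3), (33, 3), (35, 1), (6, 35)}.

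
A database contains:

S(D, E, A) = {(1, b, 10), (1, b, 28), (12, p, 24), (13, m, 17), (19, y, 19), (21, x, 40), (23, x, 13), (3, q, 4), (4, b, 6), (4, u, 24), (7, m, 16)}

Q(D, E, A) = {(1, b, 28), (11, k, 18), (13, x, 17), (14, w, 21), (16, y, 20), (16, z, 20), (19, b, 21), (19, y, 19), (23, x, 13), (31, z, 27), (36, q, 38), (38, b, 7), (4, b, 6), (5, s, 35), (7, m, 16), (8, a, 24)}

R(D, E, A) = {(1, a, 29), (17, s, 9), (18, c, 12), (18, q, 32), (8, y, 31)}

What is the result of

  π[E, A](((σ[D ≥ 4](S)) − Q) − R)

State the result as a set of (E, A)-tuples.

{(m, 17), (p, 24), (u, 24), (x, 40)}

Apply σ_{D ≥ 4}; surviving tuples: {(12, p, 24), (13, m, 17), (19, y, 19), (21, x, 40), (23, x, 13), (4, b, 6), (4, u, 24), (7, m, 16)}
Difference: {(12, p, 24), (13, m, 17), (19, y, 19), (21, x, 40), (23, x, 13), (4, b, 6), (4, u, 24), (7, m, 16)} with {(1, b, 28), (11, k, 18), (13, x, 17), (14, w, 21), (16, y, 20), (16, z, 20), (19, b, 21), (19, y, 19), (23, x, 13), (31, z, 27), (36, q, 38), (38, b, 7), (4, b, 6), (5, s, 35), (7, m, 16), (8, a, 24)} → {(12, p, 24), (13, m, 17), (21, x, 40), (4, u, 24)}
Difference: {(12, p, 24), (13, m, 17), (21, x, 40), (4, u, 24)} with {(1, a, 29), (17, s, 9), (18, c, 12), (18, q, 32), (8, y, 31)} → {(12, p, 24), (13, m, 17), (21, x, 40), (4, u, 24)}
π[E, A]: project onto (E, A) → {(m, 17), (p, 24), (u, 24), (x, 40)}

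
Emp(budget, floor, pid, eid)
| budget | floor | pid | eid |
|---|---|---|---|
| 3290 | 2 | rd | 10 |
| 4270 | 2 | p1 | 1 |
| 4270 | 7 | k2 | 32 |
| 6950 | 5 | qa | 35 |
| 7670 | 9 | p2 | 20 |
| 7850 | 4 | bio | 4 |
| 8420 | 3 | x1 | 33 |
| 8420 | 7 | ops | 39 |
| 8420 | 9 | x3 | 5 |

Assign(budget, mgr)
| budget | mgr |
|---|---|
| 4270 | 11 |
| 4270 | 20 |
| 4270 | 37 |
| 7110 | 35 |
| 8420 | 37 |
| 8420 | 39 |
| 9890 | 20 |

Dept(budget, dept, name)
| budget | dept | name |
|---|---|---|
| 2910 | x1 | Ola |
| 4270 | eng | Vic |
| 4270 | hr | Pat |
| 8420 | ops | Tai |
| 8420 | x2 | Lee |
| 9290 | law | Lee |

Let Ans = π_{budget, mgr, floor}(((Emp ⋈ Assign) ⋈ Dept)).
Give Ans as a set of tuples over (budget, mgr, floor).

Joining Emp and Assign on budget yields {(4270, 2, p1, 1, 11), (4270, 2, p1, 1, 20), (4270, 2, p1, 1, 37), (4270, 7, k2, 32, 11), (4270, 7, k2, 32, 20), (4270, 7, k2, 32, 37), (8420, 3, x1, 33, 37), (8420, 3, x1, 33, 39), (8420, 7, ops, 39, 37), (8420, 7, ops, 39, 39), (8420, 9, x3, 5, 37), (8420, 9, x3, 5, 39)}.
Joining (Emp ⋈ Assign) and Dept on budget yields {(4270, 2, p1, 1, 11, eng, Vic), (4270, 2, p1, 1, 11, hr, Pat), (4270, 2, p1, 1, 20, eng, Vic), (4270, 2, p1, 1, 20, hr, Pat), (4270, 2, p1, 1, 37, eng, Vic), (4270, 2, p1, 1, 37, hr, Pat), (4270, 7, k2, 32, 11, eng, Vic), (4270, 7, k2, 32, 11, hr, Pat), (4270, 7, k2, 32, 20, eng, Vic), (4270, 7, k2, 32, 20, hr, Pat), (4270, 7, k2, 32, 37, eng, Vic), (4270, 7, k2, 32, 37, hr, Pat), (8420, 3, x1, 33, 37, ops, Tai), (8420, 3, x1, 33, 37, x2, Lee), (8420, 3, x1, 33, 39, ops, Tai), (8420, 3, x1, 33, 39, x2, Lee), (8420, 7, ops, 39, 37, ops, Tai), (8420, 7, ops, 39, 37, x2, Lee), (8420, 7, ops, 39, 39, ops, Tai), (8420, 7, ops, 39, 39, x2, Lee), (8420, 9, x3, 5, 37, ops, Tai), (8420, 9, x3, 5, 37, x2, Lee), (8420, 9, x3, 5, 39, ops, Tai), (8420, 9, x3, 5, 39, x2, Lee)}.
π[budget, mgr, floor]: project onto (budget, mgr, floor) (12 duplicate(s) eliminated) → {(4270, 11, 2), (4270, 11, 7), (4270, 20, 2), (4270, 20, 7), (4270, 37, 2), (4270, 37, 7), (8420, 37, 3), (8420, 37, 7), (8420, 37, 9), (8420, 39, 3), (8420, 39, 7), (8420, 39, 9)}

{(4270, 11, 2), (4270, 11, 7), (4270, 20, 2), (4270, 20, 7), (4270, 37, 2), (4270, 37, 7), (8420, 37, 3), (8420, 37, 7), (8420, 37, 9), (8420, 39, 3), (8420, 39, 7), (8420, 39, 9)}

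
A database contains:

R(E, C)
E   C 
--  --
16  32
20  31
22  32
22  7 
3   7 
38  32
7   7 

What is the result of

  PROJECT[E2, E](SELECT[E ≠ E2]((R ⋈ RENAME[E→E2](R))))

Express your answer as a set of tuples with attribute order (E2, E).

ρ[E→E2]: schema becomes (E2, C); tuples unchanged.
Joining R and RENAME[E→E2](R) on C yields {(16, 32, 16), (16, 32, 22), (16, 32, 38), (20, 31, 20), (22, 32, 16), (22, 32, 22), (22, 32, 38), (22, 7, 22), (22, 7, 3), (22, 7, 7), (3, 7, 22), (3, 7, 3), (3, 7, 7), (38, 32, 16), (38, 32, 22), (38, 32, 38), (7, 7, 22), (7, 7, 3), (7, 7, 7)}.
Filtering on E ≠ E2 leaves {(16, 32, 22), (16, 32, 38), (22, 32, 16), (22, 32, 38), (22, 7, 3), (22, 7, 7), (3, 7, 22), (3, 7, 7), (38, 32, 16), (38, 32, 22), (7, 7, 22), (7, 7, 3)}.
π[E2, E]: project onto (E2, E) → {(16, 22), (16, 38), (22, 16), (22, 3), (22, 38), (22, 7), (3, 22), (3, 7), (38, 16), (38, 22), (7, 22), (7, 3)}

{(16, 22), (16, 38), (22, 16), (22, 3), (22, 38), (22, 7), (3, 22), (3, 7), (38, 16), (38, 22), (7, 22), (7, 3)}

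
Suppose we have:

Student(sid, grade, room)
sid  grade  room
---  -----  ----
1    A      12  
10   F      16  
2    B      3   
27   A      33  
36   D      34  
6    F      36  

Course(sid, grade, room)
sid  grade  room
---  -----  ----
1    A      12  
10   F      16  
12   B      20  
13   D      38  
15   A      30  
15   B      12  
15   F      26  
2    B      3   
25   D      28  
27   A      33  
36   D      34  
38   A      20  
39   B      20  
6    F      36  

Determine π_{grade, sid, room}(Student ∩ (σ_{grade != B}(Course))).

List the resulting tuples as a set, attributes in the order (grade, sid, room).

{(A, 1, 12), (A, 27, 33), (D, 36, 34), (F, 10, 16), (F, 6, 36)}

Filtering on grade != B leaves {(1, A, 12), (10, F, 16), (13, D, 38), (15, A, 30), (15, F, 26), (25, D, 28), (27, A, 33), (36, D, 34), (38, A, 20), (6, F, 36)}.
Taking the intersection: {(1, A, 12), (10, F, 16), (27, A, 33), (36, D, 34), (6, F, 36)}
Keep only column(s) grade, sid, room: {(A, 1, 12), (A, 27, 33), (D, 36, 34), (F, 10, 16), (F, 6, 36)}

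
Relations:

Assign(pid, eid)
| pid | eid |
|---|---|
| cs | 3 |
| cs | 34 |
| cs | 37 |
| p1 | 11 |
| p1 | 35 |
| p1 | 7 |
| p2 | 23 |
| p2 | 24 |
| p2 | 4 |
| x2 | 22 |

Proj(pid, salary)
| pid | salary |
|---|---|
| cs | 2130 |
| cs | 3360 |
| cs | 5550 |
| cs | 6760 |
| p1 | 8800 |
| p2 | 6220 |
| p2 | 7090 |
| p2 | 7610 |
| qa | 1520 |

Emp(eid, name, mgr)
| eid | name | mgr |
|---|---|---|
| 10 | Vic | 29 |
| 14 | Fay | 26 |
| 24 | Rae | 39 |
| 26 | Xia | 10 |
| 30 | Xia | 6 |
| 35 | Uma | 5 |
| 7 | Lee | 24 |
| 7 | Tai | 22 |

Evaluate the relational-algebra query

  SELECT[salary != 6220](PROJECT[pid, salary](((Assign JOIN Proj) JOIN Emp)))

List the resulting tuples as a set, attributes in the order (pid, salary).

{(p1, 8800), (p2, 7090), (p2, 7610)}

Joining Assign and Proj on pid yields {(cs, 3, 2130), (cs, 3, 3360), (cs, 3, 5550), (cs, 3, 6760), (cs, 34, 2130), (cs, 34, 3360), (cs, 34, 5550), (cs, 34, 6760), (cs, 37, 2130), (cs, 37, 3360), (cs, 37, 5550), (cs, 37, 6760), (p1, 11, 8800), (p1, 35, 8800), (p1, 7, 8800), (p2, 23, 6220), (p2, 23, 7090), (p2, 23, 7610), (p2, 24, 6220), (p2, 24, 7090), (p2, 24, 7610), (p2, 4, 6220), (p2, 4, 7090), (p2, 4, 7610)}.
Joining (Assign JOIN Proj) and Emp on eid yields {(p1, 35, 8800, Uma, 5), (p1, 7, 8800, Lee, 24), (p1, 7, 8800, Tai, 22), (p2, 24, 6220, Rae, 39), (p2, 24, 7090, Rae, 39), (p2, 24, 7610, Rae, 39)}.
π_{pid, salary} gives {(p1, 8800), (p2, 6220), (p2, 7090), (p2, 7610)} (2 duplicate(s) eliminated).
Apply σ_{salary != 6220}; surviving tuples: {(p1, 8800), (p2, 7090), (p2, 7610)}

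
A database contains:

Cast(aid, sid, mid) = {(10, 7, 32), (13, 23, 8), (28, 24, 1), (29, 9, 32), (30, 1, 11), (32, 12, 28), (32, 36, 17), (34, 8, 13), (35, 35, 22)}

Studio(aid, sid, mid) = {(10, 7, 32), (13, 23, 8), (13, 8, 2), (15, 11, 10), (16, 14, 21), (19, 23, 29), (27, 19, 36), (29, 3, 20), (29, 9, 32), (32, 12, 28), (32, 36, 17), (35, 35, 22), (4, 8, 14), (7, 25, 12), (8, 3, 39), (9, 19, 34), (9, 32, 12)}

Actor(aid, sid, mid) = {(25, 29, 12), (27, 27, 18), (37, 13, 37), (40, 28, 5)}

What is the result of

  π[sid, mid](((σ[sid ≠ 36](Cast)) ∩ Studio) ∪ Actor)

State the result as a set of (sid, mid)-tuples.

{(12, 28), (13, 37), (23, 8), (27, 18), (28, 5), (29, 12), (35, 22), (7, 32), (9, 32)}

Selection sid ≠ 36: {(10, 7, 32), (13, 23, 8), (28, 24, 1), (29, 9, 32), (30, 1, 11), (32, 12, 28), (34, 8, 13), (35, 35, 22)}
Set intersection of the two operands is {(10, 7, 32), (13, 23, 8), (29, 9, 32), (32, 12, 28), (35, 35, 22)}.
Set union of the two operands is {(10, 7, 32), (13, 23, 8), (25, 29, 12), (27, 27, 18), (29, 9, 32), (32, 12, 28), (35, 35, 22), (37, 13, 37), (40, 28, 5)}.
π_{sid, mid} gives {(12, 28), (13, 37), (23, 8), (27, 18), (28, 5), (29, 12), (35, 22), (7, 32), (9, 32)}.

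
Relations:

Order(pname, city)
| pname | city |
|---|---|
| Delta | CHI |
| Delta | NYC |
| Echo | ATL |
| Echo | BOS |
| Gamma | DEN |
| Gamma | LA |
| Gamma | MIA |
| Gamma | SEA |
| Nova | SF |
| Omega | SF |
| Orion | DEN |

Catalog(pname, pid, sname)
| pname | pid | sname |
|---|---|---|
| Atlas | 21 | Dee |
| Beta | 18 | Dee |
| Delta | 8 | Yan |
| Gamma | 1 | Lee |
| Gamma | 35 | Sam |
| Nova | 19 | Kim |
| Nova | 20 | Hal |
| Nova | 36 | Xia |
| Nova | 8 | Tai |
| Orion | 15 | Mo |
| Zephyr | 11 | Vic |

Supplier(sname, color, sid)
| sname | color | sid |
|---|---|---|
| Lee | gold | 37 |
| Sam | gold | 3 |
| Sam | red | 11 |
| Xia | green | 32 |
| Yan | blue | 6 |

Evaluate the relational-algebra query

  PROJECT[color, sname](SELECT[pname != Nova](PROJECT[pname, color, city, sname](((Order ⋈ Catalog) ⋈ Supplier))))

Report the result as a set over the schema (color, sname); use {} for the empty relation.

{(blue, Yan), (gold, Lee), (gold, Sam), (red, Sam)}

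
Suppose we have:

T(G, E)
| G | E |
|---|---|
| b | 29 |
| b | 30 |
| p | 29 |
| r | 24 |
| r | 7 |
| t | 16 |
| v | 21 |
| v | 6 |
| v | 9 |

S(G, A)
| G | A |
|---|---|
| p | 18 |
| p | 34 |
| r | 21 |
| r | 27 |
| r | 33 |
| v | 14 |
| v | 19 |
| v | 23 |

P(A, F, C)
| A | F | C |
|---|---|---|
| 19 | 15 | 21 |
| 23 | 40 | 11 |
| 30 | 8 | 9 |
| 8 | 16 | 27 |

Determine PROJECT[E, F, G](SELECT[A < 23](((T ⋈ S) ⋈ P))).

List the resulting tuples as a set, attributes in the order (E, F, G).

Natural join on G: {(p, 29, 18), (p, 29, 34), (r, 24, 21), (r, 24, 27), (r, 24, 33), (r, 7, 21), (r, 7, 27), (r, 7, 33), (v, 21, 14), (v, 21, 19), (v, 21, 23), (v, 6, 14), (v, 6, 19), (v, 6, 23), (v, 9, 14), (v, 9, 19), (v, 9, 23)}
Natural join on A: {(v, 21, 19, 15, 21), (v, 21, 23, 40, 11), (v, 6, 19, 15, 21), (v, 6, 23, 40, 11), (v, 9, 19, 15, 21), (v, 9, 23, 40, 11)}
Filtering on A < 23 leaves {(v, 21, 19, 15, 21), (v, 6, 19, 15, 21), (v, 9, 19, 15, 21)}.
π[E, F, G]: project onto (E, F, G) → {(21, 15, v), (6, 15, v), (9, 15, v)}

{(21, 15, v), (6, 15, v), (9, 15, v)}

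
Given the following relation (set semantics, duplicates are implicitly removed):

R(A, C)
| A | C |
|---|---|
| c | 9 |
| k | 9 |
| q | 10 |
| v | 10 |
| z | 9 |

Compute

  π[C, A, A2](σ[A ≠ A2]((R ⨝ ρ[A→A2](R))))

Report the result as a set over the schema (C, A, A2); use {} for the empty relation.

ρ[A→A2]: schema becomes (A2, C); tuples unchanged.
Joining R and ρ[A→A2](R) on C yields {(c, 9, c), (c, 9, k), (c, 9, z), (k, 9, c), (k, 9, k), (k, 9, z), (q, 10, q), (q, 10, v), (v, 10, q), (v, 10, v), (z, 9, c), (z, 9, k), (z, 9, z)}.
Filtering on A ≠ A2 leaves {(c, 9, k), (c, 9, z), (k, 9, c), (k, 9, z), (q, 10, v), (v, 10, q), (z, 9, c), (z, 9, k)}.
π_{C, A, A2} gives {(10, q, v), (10, v, q), (9, c, k), (9, c, z), (9, k, c), (9, k, z), (9, z, c), (9, z, k)}.

{(10, q, v), (10, v, q), (9, c, k), (9, c, z), (9, k, c), (9, k, z), (9, z, c), (9, z, k)}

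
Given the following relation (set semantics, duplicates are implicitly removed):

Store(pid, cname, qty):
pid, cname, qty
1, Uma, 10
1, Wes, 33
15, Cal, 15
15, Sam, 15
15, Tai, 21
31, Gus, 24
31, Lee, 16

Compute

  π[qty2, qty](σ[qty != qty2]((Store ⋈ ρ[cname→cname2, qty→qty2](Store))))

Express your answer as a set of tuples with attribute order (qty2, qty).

ρ[cname→cname2, qty→qty2]: schema becomes (pid, cname2, qty2); tuples unchanged.
Natural join on pid: {(1, Uma, 10, Uma, 10), (1, Uma, 10, Wes, 33), (1, Wes, 33, Uma, 10), (1, Wes, 33, Wes, 33), (15, Cal, 15, Cal, 15), (15, Cal, 15, Sam, 15), (15, Cal, 15, Tai, 21), (15, Sam, 15, Cal, 15), (15, Sam, 15, Sam, 15), (15, Sam, 15, Tai, 21), (15, Tai, 21, Cal, 15), (15, Tai, 21, Sam, 15), (15, Tai, 21, Tai, 21), (31, Gus, 24, Gus, 24), (31, Gus, 24, Lee, 16), (31, Lee, 16, Gus, 24), (31, Lee, 16, Lee, 16)}
Apply σ_{qty != qty2}; surviving tuples: {(1, Uma, 10, Wes, 33), (1, Wes, 33, Uma, 10), (15, Cal, 15, Tai, 21), (15, Sam, 15, Tai, 21), (15, Tai, 21, Cal, 15), (15, Tai, 21, Sam, 15), (31, Gus, 24, Lee, 16), (31, Lee, 16, Gus, 24)}
π_{qty2, qty} gives {(10, 33), (15, 21), (16, 24), (21, 15), (24, 16), (33, 10)} (2 duplicate(s) eliminated).

{(10, 33), (15, 21), (16, 24), (21, 15), (24, 16), (33, 10)}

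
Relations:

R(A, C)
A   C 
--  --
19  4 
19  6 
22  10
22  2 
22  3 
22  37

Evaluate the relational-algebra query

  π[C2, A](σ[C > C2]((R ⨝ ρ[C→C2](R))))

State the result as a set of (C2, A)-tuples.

{(10, 22), (2, 22), (3, 22), (4, 19)}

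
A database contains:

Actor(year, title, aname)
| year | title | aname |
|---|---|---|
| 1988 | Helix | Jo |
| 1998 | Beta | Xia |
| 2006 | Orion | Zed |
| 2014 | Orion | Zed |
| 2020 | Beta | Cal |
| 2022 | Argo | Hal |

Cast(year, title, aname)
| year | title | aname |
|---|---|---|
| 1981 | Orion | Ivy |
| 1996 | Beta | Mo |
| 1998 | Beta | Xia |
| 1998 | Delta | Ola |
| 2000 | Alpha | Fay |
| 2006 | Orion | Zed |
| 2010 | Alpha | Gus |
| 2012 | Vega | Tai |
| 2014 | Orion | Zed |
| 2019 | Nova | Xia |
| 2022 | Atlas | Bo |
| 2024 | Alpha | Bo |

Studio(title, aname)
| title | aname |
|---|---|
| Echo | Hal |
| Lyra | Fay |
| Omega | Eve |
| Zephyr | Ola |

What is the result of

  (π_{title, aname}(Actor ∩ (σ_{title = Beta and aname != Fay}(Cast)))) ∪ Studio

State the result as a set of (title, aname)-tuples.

{(Beta, Xia), (Echo, Hal), (Lyra, Fay), (Omega, Eve), (Zephyr, Ola)}

Filtering on title = Beta and aname != Fay leaves {(1996, Beta, Mo), (1998, Beta, Xia)}.
Taking the intersection: {(1998, Beta, Xia)}
π[title, aname]: project onto (title, aname) → {(Beta, Xia)}
Taking the union: {(Beta, Xia), (Echo, Hal), (Lyra, Fay), (Omega, Eve), (Zephyr, Ola)}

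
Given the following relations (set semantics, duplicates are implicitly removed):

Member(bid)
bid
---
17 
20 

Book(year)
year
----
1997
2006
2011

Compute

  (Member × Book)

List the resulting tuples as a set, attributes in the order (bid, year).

{(17, 1997), (17, 2006), (17, 2011), (20, 1997), (20, 2006), (20, 2011)}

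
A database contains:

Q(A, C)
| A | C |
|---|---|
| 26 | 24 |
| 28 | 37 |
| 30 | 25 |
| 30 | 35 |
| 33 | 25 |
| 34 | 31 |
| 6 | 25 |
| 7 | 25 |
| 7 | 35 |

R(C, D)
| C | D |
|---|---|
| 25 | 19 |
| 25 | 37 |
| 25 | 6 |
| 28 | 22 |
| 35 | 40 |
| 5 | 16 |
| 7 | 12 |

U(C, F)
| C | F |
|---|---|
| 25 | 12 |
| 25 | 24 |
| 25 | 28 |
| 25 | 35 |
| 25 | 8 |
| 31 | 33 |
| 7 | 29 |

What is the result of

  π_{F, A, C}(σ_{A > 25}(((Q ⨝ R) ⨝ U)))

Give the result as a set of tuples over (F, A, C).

{(12, 30, 25), (12, 33, 25), (24, 30, 25), (24, 33, 25), (28, 30, 25), (28, 33, 25), (35, 30, 25), (35, 33, 25), (8, 30, 25), (8, 33, 25)}

Joining Q and R on C yields {(30, 25, 19), (30, 25, 37), (30, 25, 6), (30, 35, 40), (33, 25, 19), (33, 25, 37), (33, 25, 6), (6, 25, 19), (6, 25, 37), (6, 25, 6), (7, 25, 19), (7, 25, 37), (7, 25, 6), (7, 35, 40)}.
Joining (Q ⨝ R) and U on C yields {(30, 25, 19, 12), (30, 25, 19, 24), (30, 25, 19, 28), (30, 25, 19, 35), (30, 25, 19, 8), (30, 25, 37, 12), (30, 25, 37, 24), (30, 25, 37, 28), (30, 25, 37, 35), (30, 25, 37, 8), (30, 25, 6, 12), (30, 25, 6, 24), (30, 25, 6, 28), (30, 25, 6, 35), (30, 25, 6, 8), (33, 25, 19, 12), (33, 25, 19, 24), (33, 25, 19, 28), (33, 25, 19, 35), (33, 25, 19, 8), (33, 25, 37, 12), (33, 25, 37, 24), (33, 25, 37, 28), (33, 25, 37, 35), (33, 25, 37, 8), (33, 25, 6, 12), (33, 25, 6, 24), (33, 25, 6, 28), (33, 25, 6, 35), (33, 25, 6, 8), (6, 25, 19, 12), (6, 25, 19, 24), (6, 25, 19, 28), (6, 25, 19, 35), (6, 25, 19, 8), (6, 25, 37, 12), (6, 25, 37, 24), (6, 25, 37, 28), (6, 25, 37, 35), (6, 25, 37, 8), (6, 25, 6, 12), (6, 25, 6, 24), (6, 25, 6, 28), (6, 25, 6, 35), (6, 25, 6, 8), (7, 25, 19, 12), (7, 25, 19, 24), (7, 25, 19, 28), (7, 25, 19, 35), (7, 25, 19, 8), (7, 25, 37, 12), (7, 25, 37, 24), (7, 25, 37, 28), (7, 25, 37, 35), (7, 25, 37, 8), (7, 25, 6, 12), (7, 25, 6, 24), (7, 25, 6, 28), (7, 25, 6, 35), (7, 25, 6, 8)}.
σ[A > 25]: keep tuples satisfying A > 25 → {(30, 25, 19, 12), (30, 25, 19, 24), (30, 25, 19, 28), (30, 25, 19, 35), (30, 25, 19, 8), (30, 25, 37, 12), (30, 25, 37, 24), (30, 25, 37, 28), (30, 25, 37, 35), (30, 25, 37, 8), (30, 25, 6, 12), (30, 25, 6, 24), (30, 25, 6, 28), (30, 25, 6, 35), (30, 25, 6, 8), (33, 25, 19, 12), (33, 25, 19, 24), (33, 25, 19, 28), (33, 25, 19, 35), (33, 25, 19, 8), (33, 25, 37, 12), (33, 25, 37, 24), (33, 25, 37, 28), (33, 25, 37, 35), (33, 25, 37, 8), (33, 25, 6, 12), (33, 25, 6, 24), (33, 25, 6, 28), (33, 25, 6, 35), (33, 25, 6, 8)}
Projecting to F, A, C (20 duplicate(s) eliminated): {(12, 30, 25), (12, 33, 25), (24, 30, 25), (24, 33, 25), (28, 30, 25), (28, 33, 25), (35, 30, 25), (35, 33, 25), (8, 30, 25), (8, 33, 25)}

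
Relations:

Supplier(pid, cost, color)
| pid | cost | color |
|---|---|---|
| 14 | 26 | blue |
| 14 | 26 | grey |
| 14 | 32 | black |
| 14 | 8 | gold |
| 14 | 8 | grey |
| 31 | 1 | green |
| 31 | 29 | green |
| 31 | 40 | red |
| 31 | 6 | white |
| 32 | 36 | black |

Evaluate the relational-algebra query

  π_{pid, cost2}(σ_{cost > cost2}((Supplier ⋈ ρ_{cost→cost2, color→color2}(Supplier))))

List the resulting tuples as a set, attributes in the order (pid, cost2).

{(14, 26), (14, 8), (31, 1), (31, 29), (31, 6)}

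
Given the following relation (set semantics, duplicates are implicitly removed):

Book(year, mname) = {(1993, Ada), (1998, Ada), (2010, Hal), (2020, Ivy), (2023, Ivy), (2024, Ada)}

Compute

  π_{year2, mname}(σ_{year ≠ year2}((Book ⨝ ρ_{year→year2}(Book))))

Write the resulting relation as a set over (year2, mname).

ρ[year→year2]: schema becomes (year2, mname); tuples unchanged.
Natural join on mname: {(1993, Ada, 1993), (1993, Ada, 1998), (1993, Ada, 2024), (1998, Ada, 1993), (1998, Ada, 1998), (1998, Ada, 2024), (2010, Hal, 2010), (2020, Ivy, 2020), (2020, Ivy, 2023), (2023, Ivy, 2020), (2023, Ivy, 2023), (2024, Ada, 1993), (2024, Ada, 1998), (2024, Ada, 2024)}
Selection year ≠ year2: {(1993, Ada, 1998), (1993, Ada, 2024), (1998, Ada, 1993), (1998, Ada, 2024), (2020, Ivy, 2023), (2023, Ivy, 2020), (2024, Ada, 1993), (2024, Ada, 1998)}
π_{year2, mname} gives {(1993, Ada), (1998, Ada), (2020, Ivy), (2023, Ivy), (2024, Ada)} (3 duplicate(s) eliminated).

{(1993, Ada), (1998, Ada), (2020, Ivy), (2023, Ivy), (2024, Ada)}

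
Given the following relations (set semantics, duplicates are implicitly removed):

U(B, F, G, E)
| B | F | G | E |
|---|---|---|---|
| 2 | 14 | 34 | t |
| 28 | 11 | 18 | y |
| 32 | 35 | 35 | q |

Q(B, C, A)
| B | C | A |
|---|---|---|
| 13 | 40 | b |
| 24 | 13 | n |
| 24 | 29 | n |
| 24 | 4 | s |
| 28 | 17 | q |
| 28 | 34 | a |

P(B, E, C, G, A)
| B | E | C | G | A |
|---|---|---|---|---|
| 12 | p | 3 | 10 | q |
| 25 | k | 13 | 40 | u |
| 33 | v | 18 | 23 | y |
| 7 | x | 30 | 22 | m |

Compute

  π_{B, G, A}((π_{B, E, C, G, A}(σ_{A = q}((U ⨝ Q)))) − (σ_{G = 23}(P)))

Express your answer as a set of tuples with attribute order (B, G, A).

Joining U and Q on B yields {(28, 11, 18, y, 17, q), (28, 11, 18, y, 34, a)}.
Filtering on A = q leaves {(28, 11, 18, y, 17, q)}.
Keep only column(s) B, E, C, G, A: {(28, y, 17, 18, q)}
Filtering on G = 23 leaves {(33, v, 18, 23, y)}.
Difference: {(28, y, 17, 18, q)} with {(33, v, 18, 23, y)} → {(28, y, 17, 18, q)}
Keep only column(s) B, G, A: {(28, 18, q)}

{(28, 18, q)}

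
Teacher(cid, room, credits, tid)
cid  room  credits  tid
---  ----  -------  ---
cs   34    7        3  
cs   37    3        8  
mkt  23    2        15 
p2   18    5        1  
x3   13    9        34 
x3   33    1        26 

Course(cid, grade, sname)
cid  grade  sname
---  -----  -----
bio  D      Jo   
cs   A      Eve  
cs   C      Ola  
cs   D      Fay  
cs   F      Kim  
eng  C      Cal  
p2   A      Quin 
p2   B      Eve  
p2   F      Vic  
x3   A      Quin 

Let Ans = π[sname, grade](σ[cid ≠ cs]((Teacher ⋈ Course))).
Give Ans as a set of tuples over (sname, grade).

{(Eve, B), (Quin, A), (Vic, F)}

Natural join on cid: {(cs, 34, 7, 3, A, Eve), (cs, 34, 7, 3, C, Ola), (cs, 34, 7, 3, D, Fay), (cs, 34, 7, 3, F, Kim), (cs, 37, 3, 8, A, Eve), (cs, 37, 3, 8, C, Ola), (cs, 37, 3, 8, D, Fay), (cs, 37, 3, 8, F, Kim), (p2, 18, 5, 1, A, Quin), (p2, 18, 5, 1, B, Eve), (p2, 18, 5, 1, F, Vic), (x3, 13, 9, 34, A, Quin), (x3, 33, 1, 26, A, Quin)}
Selection cid ≠ cs: {(p2, 18, 5, 1, A, Quin), (p2, 18, 5, 1, B, Eve), (p2, 18, 5, 1, F, Vic), (x3, 13, 9, 34, A, Quin), (x3, 33, 1, 26, A, Quin)}
Projecting to sname, grade (2 duplicate(s) eliminated): {(Eve, B), (Quin, A), (Vic, F)}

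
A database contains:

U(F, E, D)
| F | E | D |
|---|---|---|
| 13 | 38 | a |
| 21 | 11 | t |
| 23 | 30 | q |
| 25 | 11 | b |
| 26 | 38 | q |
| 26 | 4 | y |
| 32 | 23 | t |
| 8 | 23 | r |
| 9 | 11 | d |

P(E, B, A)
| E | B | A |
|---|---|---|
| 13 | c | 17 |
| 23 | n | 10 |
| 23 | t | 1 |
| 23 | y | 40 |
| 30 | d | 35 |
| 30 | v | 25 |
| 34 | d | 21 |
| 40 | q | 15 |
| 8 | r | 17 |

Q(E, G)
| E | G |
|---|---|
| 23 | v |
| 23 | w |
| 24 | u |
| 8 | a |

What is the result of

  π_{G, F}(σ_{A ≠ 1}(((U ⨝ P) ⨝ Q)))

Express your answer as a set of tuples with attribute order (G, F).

U ⋈ P (natural join on E): {(23, 30, q, d, 35), (23, 30, q, v, 25), (32, 23, t, n, 10), (32, 23, t, t, 1), (32, 23, t, y, 40), (8, 23, r, n, 10), (8, 23, r, t, 1), (8, 23, r, y, 40)}
(U ⨝ P) ⋈ Q (natural join on E): {(32, 23, t, n, 10, v), (32, 23, t, n, 10, w), (32, 23, t, t, 1, v), (32, 23, t, t, 1, w), (32, 23, t, y, 40, v), (32, 23, t, y, 40, w), (8, 23, r, n, 10, v), (8, 23, r, n, 10, w), (8, 23, r, t, 1, v), (8, 23, r, t, 1, w), (8, 23, r, y, 40, v), (8, 23, r, y, 40, w)}
Apply σ_{A ≠ 1}; surviving tuples: {(32, 23, t, n, 10, v), (32, 23, t, n, 10, w), (32, 23, t, y, 40, v), (32, 23, t, y, 40, w), (8, 23, r, n, 10, v), (8, 23, r, n, 10, w), (8, 23, r, y, 40, v), (8, 23, r, y, 40, w)}
π[G, F]: project onto (G, F) (4 duplicate(s) eliminated) → {(v, 32), (v, 8), (w, 32), (w, 8)}

{(v, 32), (v, 8), (w, 32), (w, 8)}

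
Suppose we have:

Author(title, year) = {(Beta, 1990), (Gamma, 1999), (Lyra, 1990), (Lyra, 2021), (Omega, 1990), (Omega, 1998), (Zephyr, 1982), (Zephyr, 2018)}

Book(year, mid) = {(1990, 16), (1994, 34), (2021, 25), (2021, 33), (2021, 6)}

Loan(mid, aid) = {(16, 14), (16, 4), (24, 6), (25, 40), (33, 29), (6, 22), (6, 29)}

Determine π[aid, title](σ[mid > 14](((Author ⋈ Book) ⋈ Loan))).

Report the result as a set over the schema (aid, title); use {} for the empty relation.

Natural join on year: {(Beta, 1990, 16), (Lyra, 1990, 16), (Lyra, 2021, 25), (Lyra, 2021, 33), (Lyra, 2021, 6), (Omega, 1990, 16)}
Natural join on mid: {(Beta, 1990, 16, 14), (Beta, 1990, 16, 4), (Lyra, 1990, 16, 14), (Lyra, 1990, 16, 4), (Lyra, 2021, 25, 40), (Lyra, 2021, 33, 29), (Lyra, 2021, 6, 22), (Lyra, 2021, 6, 29), (Omega, 1990, 16, 14), (Omega, 1990, 16, 4)}
Selection mid > 14: {(Beta, 1990, 16, 14), (Beta, 1990, 16, 4), (Lyra, 1990, 16, 14), (Lyra, 1990, 16, 4), (Lyra, 2021, 25, 40), (Lyra, 2021, 33, 29), (Omega, 1990, 16, 14), (Omega, 1990, 16, 4)}
Projecting to aid, title: {(14, Beta), (14, Lyra), (14, Omega), (29, Lyra), (4, Beta), (4, Lyra), (4, Omega), (40, Lyra)}

{(14, Beta), (14, Lyra), (14, Omega), (29, Lyra), (4, Beta), (4, Lyra), (4, Omega), (40, Lyra)}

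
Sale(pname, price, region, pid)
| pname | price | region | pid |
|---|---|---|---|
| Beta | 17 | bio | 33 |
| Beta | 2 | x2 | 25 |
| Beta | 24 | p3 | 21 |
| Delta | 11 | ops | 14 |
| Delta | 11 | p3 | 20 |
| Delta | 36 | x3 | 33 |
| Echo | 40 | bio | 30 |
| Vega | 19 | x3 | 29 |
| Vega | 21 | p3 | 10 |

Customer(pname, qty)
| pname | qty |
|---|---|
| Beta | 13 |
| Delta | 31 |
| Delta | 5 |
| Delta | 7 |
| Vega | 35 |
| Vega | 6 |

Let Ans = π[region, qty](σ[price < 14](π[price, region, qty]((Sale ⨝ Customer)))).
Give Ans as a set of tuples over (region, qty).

Natural join on pname: {(Beta, 17, bio, 33, 13), (Beta, 2, x2, 25, 13), (Beta, 24, p3, 21, 13), (Delta, 11, ops, 14, 31), (Delta, 11, ops, 14, 5), (Delta, 11, ops, 14, 7), (Delta, 11, p3, 20, 31), (Delta, 11, p3, 20, 5), (Delta, 11, p3, 20, 7), (Delta, 36, x3, 33, 31), (Delta, 36, x3, 33, 5), (Delta, 36, x3, 33, 7), (Vega, 19, x3, 29, 35), (Vega, 19, x3, 29, 6), (Vega, 21, p3, 10, 35), (Vega, 21, p3, 10, 6)}
Keep only column(s) price, region, qty: {(11, ops, 31), (11, ops, 5), (11, ops, 7), (11, p3, 31), (11, p3, 5), (11, p3, 7), (17, bio, 13), (19, x3, 35), (19, x3, 6), (2, x2, 13), (21, p3, 35), (21, p3, 6), (24, p3, 13), (36, x3, 31), (36, x3, 5), (36, x3, 7)}
σ[price < 14]: keep tuples satisfying price < 14 → {(11, ops, 31), (11, ops, 5), (11, ops, 7), (11, p3, 31), (11, p3, 5), (11, p3, 7), (2, x2, 13)}
Keep only column(s) region, qty: {(ops, 31), (ops, 5), (ops, 7), (p3, 31), (p3, 5), (p3, 7), (x2, 13)}

{(ops, 31), (ops, 5), (ops, 7), (p3, 31), (p3, 5), (p3, 7), (x2, 13)}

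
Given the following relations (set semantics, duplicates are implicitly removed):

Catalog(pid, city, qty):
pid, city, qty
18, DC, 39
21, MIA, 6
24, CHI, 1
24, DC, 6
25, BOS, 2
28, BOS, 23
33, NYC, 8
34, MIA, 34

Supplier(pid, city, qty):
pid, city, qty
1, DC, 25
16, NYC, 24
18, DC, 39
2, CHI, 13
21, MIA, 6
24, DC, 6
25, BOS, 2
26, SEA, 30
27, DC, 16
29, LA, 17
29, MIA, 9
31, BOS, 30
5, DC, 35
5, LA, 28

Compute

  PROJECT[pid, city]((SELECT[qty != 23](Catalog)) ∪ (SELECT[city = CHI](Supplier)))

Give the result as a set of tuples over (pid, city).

Selection qty != 23: {(18, DC, 39), (21, MIA, 6), (24, CHI, 1), (24, DC, 6), (25, BOS, 2), (33, NYC, 8), (34, MIA, 34)}
Selection city = CHI: {(2, CHI, 13)}
Set union of the two operands is {(18, DC, 39), (2, CHI, 13), (21, MIA, 6), (24, CHI, 1), (24, DC, 6), (25, BOS, 2), (33, NYC, 8), (34, MIA, 34)}.
π_{pid, city} gives {(18, DC), (2, CHI), (21, MIA), (24, CHI), (24, DC), (25, BOS), (33, NYC), (34, MIA)}.

{(18, DC), (2, CHI), (21, MIA), (24, CHI), (24, DC), (25, BOS), (33, NYC), (34, MIA)}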